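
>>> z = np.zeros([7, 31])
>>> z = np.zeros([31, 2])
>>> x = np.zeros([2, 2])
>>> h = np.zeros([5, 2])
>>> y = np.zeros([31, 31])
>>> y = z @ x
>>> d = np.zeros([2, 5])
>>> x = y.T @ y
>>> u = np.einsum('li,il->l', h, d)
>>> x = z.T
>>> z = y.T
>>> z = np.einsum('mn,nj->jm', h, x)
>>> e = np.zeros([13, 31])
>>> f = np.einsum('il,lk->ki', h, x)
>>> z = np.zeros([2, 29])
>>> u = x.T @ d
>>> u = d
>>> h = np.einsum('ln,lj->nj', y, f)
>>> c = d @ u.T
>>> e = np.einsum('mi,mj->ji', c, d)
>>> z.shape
(2, 29)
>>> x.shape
(2, 31)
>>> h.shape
(2, 5)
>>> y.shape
(31, 2)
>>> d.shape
(2, 5)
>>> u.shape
(2, 5)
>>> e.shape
(5, 2)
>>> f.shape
(31, 5)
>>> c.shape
(2, 2)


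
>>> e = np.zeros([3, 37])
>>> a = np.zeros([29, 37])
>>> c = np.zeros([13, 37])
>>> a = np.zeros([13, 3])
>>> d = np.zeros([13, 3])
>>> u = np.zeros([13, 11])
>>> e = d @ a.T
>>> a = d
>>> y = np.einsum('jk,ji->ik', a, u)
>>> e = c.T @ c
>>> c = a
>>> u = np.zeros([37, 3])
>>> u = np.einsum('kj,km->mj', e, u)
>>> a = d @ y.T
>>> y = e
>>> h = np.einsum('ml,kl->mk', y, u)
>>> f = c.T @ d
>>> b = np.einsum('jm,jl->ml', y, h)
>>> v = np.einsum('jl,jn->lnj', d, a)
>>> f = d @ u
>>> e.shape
(37, 37)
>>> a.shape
(13, 11)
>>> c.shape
(13, 3)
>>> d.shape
(13, 3)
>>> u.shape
(3, 37)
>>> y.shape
(37, 37)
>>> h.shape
(37, 3)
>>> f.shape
(13, 37)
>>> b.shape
(37, 3)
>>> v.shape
(3, 11, 13)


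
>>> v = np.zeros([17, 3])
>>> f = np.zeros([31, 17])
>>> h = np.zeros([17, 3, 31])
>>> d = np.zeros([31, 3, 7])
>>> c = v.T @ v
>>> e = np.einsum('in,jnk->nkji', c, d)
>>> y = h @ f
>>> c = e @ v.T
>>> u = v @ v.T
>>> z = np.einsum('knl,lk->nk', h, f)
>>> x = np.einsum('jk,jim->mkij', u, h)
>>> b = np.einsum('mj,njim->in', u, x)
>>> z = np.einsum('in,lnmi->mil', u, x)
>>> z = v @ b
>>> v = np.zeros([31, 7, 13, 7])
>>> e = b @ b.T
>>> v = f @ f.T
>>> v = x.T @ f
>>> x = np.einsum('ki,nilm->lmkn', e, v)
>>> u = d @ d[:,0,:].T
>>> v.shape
(17, 3, 17, 17)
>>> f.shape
(31, 17)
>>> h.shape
(17, 3, 31)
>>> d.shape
(31, 3, 7)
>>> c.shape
(3, 7, 31, 17)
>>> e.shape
(3, 3)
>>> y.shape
(17, 3, 17)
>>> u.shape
(31, 3, 31)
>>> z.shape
(17, 31)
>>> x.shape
(17, 17, 3, 17)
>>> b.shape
(3, 31)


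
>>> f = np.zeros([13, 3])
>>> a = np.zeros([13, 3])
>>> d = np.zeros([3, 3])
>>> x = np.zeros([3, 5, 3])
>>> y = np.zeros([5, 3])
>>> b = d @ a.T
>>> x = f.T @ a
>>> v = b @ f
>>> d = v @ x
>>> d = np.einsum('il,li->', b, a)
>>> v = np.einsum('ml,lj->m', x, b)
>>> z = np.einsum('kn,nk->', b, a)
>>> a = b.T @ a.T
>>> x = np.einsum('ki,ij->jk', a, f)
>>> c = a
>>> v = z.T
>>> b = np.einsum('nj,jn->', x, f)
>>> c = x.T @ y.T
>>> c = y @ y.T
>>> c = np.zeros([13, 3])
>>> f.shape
(13, 3)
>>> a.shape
(13, 13)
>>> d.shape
()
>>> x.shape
(3, 13)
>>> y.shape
(5, 3)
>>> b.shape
()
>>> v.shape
()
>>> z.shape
()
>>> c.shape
(13, 3)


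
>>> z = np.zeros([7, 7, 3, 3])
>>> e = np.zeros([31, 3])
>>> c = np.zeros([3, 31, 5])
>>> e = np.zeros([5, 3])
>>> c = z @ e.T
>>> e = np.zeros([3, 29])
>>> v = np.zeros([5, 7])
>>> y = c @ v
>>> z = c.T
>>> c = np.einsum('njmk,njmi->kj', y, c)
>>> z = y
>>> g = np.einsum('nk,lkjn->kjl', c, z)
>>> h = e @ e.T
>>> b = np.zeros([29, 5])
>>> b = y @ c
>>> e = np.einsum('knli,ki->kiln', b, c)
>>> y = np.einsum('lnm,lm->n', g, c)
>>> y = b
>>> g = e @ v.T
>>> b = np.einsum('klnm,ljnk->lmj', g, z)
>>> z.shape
(7, 7, 3, 7)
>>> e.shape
(7, 7, 3, 7)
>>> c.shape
(7, 7)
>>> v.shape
(5, 7)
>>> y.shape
(7, 7, 3, 7)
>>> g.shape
(7, 7, 3, 5)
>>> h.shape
(3, 3)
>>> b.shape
(7, 5, 7)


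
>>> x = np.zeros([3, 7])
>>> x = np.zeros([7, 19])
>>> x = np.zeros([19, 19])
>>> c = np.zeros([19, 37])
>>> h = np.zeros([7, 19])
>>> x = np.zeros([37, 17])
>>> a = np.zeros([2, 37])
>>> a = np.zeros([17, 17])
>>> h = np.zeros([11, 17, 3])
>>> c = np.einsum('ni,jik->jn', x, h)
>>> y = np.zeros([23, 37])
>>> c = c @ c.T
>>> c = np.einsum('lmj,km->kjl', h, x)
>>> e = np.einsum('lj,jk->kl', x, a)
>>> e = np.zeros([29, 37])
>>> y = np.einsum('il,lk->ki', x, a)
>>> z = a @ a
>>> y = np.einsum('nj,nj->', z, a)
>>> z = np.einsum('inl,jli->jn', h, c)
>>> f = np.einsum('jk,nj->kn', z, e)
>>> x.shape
(37, 17)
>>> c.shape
(37, 3, 11)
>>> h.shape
(11, 17, 3)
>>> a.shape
(17, 17)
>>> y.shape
()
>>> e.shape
(29, 37)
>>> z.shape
(37, 17)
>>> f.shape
(17, 29)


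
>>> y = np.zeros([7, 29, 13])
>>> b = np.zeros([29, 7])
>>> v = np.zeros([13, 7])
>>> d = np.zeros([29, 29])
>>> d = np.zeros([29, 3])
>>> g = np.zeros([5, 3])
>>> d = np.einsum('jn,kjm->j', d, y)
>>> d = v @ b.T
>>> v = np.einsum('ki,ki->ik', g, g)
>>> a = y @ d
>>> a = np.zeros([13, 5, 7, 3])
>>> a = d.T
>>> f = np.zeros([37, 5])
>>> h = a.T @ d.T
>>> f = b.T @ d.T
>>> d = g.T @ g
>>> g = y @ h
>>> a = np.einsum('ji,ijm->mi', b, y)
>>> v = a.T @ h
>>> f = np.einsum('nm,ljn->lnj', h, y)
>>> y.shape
(7, 29, 13)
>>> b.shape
(29, 7)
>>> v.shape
(7, 13)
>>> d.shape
(3, 3)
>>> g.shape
(7, 29, 13)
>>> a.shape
(13, 7)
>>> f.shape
(7, 13, 29)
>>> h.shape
(13, 13)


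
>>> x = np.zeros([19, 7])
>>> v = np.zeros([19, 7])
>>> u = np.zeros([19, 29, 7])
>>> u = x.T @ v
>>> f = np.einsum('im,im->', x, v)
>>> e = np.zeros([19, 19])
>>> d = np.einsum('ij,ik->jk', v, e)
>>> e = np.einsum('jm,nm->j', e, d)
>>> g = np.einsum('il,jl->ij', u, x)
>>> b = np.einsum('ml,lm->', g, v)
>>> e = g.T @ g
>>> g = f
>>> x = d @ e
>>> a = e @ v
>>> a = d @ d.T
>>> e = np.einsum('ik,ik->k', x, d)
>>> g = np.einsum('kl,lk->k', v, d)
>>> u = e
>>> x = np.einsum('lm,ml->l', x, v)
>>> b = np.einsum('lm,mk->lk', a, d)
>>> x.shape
(7,)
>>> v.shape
(19, 7)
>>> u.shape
(19,)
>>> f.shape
()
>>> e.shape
(19,)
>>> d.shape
(7, 19)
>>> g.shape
(19,)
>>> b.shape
(7, 19)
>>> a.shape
(7, 7)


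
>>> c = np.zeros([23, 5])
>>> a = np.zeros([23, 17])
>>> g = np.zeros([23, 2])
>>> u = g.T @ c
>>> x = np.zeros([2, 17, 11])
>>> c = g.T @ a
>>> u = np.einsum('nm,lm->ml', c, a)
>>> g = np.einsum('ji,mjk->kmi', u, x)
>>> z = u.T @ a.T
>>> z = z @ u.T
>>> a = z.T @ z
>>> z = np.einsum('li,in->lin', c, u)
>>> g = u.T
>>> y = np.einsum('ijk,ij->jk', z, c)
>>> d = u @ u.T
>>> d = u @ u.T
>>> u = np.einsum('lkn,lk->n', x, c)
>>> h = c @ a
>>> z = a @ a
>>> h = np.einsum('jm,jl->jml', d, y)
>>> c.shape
(2, 17)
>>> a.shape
(17, 17)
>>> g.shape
(23, 17)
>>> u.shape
(11,)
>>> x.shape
(2, 17, 11)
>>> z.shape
(17, 17)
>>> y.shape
(17, 23)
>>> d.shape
(17, 17)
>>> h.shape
(17, 17, 23)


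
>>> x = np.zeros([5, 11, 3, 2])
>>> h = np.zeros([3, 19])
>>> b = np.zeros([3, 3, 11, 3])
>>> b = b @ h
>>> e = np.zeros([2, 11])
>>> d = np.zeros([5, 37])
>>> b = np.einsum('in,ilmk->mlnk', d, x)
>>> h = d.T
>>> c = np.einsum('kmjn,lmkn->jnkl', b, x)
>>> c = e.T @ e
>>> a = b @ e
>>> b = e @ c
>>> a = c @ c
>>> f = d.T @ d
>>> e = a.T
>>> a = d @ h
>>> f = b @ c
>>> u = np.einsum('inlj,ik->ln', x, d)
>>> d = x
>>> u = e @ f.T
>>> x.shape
(5, 11, 3, 2)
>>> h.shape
(37, 5)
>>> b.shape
(2, 11)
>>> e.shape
(11, 11)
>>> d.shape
(5, 11, 3, 2)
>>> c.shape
(11, 11)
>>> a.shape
(5, 5)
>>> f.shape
(2, 11)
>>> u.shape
(11, 2)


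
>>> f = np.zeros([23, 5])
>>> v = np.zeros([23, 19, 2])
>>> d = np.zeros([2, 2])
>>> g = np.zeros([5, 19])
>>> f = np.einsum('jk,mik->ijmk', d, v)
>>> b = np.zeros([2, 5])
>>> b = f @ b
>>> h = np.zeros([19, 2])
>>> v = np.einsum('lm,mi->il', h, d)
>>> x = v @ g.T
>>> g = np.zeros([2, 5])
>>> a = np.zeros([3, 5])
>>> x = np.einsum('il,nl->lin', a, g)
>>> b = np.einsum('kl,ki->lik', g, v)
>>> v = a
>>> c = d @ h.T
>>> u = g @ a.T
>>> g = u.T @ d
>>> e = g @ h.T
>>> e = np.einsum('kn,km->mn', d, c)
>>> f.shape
(19, 2, 23, 2)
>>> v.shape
(3, 5)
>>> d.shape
(2, 2)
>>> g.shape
(3, 2)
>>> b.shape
(5, 19, 2)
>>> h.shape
(19, 2)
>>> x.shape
(5, 3, 2)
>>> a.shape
(3, 5)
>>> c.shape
(2, 19)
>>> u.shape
(2, 3)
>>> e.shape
(19, 2)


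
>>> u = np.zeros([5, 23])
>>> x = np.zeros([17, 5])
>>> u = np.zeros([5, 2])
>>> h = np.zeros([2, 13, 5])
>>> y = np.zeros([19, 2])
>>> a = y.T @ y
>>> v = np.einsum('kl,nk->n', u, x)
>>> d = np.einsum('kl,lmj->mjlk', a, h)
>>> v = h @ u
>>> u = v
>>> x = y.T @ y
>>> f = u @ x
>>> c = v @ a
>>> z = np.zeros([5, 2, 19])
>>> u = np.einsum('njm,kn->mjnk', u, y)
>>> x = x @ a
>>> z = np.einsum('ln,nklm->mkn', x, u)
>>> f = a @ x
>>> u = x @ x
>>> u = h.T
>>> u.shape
(5, 13, 2)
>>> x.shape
(2, 2)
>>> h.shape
(2, 13, 5)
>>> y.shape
(19, 2)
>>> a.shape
(2, 2)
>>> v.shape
(2, 13, 2)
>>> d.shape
(13, 5, 2, 2)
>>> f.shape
(2, 2)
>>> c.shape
(2, 13, 2)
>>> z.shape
(19, 13, 2)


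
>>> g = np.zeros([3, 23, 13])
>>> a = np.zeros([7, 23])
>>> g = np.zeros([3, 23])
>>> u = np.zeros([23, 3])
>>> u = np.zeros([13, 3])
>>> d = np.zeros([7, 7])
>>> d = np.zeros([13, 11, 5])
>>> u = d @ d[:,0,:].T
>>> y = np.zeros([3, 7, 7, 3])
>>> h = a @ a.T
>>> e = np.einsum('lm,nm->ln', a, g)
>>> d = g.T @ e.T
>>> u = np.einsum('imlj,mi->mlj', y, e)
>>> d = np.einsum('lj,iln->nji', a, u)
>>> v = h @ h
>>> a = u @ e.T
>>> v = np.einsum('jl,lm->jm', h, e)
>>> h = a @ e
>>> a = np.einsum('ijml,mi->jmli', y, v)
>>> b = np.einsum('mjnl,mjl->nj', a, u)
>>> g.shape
(3, 23)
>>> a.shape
(7, 7, 3, 3)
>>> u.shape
(7, 7, 3)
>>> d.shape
(3, 23, 7)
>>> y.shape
(3, 7, 7, 3)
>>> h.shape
(7, 7, 3)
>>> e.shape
(7, 3)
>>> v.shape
(7, 3)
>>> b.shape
(3, 7)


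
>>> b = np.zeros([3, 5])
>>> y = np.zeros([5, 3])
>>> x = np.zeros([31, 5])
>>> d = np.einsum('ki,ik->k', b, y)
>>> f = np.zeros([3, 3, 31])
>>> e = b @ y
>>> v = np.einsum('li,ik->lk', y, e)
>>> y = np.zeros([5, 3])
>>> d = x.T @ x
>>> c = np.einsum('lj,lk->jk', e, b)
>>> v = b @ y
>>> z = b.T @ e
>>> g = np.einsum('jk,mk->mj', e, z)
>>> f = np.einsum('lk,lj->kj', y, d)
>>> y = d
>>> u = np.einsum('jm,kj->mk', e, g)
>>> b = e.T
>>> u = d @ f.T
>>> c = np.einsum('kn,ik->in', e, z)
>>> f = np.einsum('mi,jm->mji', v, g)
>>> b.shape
(3, 3)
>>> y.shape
(5, 5)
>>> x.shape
(31, 5)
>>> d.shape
(5, 5)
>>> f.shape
(3, 5, 3)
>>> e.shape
(3, 3)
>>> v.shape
(3, 3)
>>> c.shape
(5, 3)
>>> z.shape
(5, 3)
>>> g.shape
(5, 3)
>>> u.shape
(5, 3)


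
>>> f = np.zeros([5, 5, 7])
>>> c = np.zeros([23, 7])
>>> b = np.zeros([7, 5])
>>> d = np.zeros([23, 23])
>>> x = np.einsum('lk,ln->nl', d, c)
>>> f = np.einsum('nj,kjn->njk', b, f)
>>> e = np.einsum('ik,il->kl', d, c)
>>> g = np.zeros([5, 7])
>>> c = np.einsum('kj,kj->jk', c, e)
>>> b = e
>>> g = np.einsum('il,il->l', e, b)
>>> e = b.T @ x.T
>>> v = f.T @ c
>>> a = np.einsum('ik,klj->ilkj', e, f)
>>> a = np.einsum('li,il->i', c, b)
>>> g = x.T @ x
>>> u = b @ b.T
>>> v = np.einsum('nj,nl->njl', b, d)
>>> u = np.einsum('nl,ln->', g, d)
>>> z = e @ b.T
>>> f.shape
(7, 5, 5)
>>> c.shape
(7, 23)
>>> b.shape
(23, 7)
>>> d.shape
(23, 23)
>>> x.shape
(7, 23)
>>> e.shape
(7, 7)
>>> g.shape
(23, 23)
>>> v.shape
(23, 7, 23)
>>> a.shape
(23,)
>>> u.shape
()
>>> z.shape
(7, 23)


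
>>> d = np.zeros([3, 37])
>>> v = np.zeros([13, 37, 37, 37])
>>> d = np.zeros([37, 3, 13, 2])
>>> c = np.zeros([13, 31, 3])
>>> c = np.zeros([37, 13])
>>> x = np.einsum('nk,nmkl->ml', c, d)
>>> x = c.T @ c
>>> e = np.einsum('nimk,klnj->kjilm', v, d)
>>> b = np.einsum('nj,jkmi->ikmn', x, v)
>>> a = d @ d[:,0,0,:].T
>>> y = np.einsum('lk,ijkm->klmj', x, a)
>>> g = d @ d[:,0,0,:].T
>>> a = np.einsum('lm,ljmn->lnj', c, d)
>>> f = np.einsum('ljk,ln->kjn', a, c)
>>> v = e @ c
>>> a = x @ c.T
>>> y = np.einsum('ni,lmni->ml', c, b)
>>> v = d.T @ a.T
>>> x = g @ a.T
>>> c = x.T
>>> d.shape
(37, 3, 13, 2)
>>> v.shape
(2, 13, 3, 13)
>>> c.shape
(13, 13, 3, 37)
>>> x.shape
(37, 3, 13, 13)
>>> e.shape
(37, 2, 37, 3, 37)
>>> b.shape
(37, 37, 37, 13)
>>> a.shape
(13, 37)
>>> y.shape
(37, 37)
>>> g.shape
(37, 3, 13, 37)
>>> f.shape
(3, 2, 13)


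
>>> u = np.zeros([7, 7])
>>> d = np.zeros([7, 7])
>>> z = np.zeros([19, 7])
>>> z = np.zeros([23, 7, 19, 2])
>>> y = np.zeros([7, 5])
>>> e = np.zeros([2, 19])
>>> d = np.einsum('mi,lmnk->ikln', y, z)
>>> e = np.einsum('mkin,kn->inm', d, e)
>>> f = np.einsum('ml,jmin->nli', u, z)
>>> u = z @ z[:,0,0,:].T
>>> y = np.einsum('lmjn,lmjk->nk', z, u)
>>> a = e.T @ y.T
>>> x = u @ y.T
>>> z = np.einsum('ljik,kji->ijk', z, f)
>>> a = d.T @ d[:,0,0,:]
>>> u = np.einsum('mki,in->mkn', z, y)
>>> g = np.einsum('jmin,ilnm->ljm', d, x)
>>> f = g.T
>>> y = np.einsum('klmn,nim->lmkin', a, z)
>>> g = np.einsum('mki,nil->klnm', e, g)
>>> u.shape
(19, 7, 23)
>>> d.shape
(5, 2, 23, 19)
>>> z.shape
(19, 7, 2)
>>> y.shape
(23, 2, 19, 7, 19)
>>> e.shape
(23, 19, 5)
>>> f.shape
(2, 5, 7)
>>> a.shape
(19, 23, 2, 19)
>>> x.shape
(23, 7, 19, 2)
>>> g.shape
(19, 2, 7, 23)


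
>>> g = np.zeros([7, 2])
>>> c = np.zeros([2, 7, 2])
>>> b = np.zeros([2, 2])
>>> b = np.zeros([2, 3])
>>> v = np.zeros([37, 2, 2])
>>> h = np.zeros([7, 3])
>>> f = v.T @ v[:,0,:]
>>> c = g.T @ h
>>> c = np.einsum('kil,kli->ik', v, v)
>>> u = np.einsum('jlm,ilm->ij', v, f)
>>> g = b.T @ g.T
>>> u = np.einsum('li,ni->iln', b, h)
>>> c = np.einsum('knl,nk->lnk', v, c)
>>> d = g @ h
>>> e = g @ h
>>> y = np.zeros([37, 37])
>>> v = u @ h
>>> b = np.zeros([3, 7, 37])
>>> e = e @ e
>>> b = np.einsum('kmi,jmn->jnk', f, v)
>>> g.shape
(3, 7)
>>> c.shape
(2, 2, 37)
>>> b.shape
(3, 3, 2)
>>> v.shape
(3, 2, 3)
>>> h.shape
(7, 3)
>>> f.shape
(2, 2, 2)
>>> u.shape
(3, 2, 7)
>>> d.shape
(3, 3)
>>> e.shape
(3, 3)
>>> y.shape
(37, 37)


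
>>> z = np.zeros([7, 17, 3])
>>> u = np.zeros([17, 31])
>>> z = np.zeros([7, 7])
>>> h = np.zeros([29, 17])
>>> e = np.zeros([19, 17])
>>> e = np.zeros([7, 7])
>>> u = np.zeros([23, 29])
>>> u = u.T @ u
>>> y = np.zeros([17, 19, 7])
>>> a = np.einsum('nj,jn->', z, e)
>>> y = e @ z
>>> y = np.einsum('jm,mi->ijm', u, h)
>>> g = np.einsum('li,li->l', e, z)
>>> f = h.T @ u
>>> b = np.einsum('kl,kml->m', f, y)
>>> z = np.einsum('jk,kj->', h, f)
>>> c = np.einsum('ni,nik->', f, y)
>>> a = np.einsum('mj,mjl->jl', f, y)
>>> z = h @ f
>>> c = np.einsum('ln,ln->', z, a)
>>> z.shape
(29, 29)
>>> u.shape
(29, 29)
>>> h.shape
(29, 17)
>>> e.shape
(7, 7)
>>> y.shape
(17, 29, 29)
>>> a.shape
(29, 29)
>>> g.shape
(7,)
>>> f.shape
(17, 29)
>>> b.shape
(29,)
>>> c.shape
()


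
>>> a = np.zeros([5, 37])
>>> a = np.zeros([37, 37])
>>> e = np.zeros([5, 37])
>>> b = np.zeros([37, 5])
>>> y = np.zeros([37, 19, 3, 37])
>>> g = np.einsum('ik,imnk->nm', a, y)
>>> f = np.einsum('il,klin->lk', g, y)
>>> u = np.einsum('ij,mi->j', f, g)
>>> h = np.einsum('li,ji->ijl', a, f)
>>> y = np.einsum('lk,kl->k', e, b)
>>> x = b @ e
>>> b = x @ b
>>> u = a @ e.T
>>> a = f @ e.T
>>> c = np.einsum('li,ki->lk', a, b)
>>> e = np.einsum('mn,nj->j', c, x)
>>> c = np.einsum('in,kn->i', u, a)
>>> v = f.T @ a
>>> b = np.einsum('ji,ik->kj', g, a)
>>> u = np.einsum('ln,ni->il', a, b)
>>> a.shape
(19, 5)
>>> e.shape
(37,)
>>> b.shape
(5, 3)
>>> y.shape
(37,)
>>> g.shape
(3, 19)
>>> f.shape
(19, 37)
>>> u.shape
(3, 19)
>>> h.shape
(37, 19, 37)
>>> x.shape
(37, 37)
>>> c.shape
(37,)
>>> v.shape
(37, 5)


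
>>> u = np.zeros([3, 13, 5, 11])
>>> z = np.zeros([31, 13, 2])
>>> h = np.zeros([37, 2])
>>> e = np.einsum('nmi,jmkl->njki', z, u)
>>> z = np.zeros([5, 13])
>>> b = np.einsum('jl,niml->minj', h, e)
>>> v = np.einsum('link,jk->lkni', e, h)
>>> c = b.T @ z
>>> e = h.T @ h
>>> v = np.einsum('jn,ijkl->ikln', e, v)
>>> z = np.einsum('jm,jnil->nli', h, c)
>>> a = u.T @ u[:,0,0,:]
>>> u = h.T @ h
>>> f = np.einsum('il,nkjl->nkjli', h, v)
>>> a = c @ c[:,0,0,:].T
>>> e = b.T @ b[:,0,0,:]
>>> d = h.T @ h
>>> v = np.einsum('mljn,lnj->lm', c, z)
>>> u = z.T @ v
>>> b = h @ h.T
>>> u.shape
(3, 13, 37)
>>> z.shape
(31, 13, 3)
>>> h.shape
(37, 2)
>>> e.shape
(37, 31, 3, 37)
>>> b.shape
(37, 37)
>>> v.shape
(31, 37)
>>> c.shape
(37, 31, 3, 13)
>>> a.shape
(37, 31, 3, 37)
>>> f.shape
(31, 5, 3, 2, 37)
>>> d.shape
(2, 2)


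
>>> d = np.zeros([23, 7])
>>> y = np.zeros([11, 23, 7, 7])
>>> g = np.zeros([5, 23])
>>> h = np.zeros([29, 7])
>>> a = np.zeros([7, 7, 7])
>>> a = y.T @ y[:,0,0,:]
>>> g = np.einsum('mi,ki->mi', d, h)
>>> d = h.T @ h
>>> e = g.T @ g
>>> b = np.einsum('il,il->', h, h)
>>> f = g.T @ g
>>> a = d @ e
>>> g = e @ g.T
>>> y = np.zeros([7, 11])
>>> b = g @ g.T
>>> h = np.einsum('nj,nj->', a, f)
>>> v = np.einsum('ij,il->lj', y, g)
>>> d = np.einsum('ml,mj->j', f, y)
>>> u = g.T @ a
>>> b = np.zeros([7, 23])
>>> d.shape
(11,)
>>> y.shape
(7, 11)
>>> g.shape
(7, 23)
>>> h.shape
()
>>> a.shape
(7, 7)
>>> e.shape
(7, 7)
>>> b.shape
(7, 23)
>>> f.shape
(7, 7)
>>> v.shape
(23, 11)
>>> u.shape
(23, 7)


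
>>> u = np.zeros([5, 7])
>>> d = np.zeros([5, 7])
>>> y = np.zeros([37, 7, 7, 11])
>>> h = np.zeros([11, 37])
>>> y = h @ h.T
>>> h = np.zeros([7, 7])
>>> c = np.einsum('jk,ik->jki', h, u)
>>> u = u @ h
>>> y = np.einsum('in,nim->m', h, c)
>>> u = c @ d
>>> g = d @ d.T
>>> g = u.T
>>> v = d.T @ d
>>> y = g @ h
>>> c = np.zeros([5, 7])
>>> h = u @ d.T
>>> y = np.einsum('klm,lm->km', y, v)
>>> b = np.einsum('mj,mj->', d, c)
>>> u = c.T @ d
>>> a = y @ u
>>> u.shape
(7, 7)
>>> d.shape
(5, 7)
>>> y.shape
(7, 7)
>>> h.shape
(7, 7, 5)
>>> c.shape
(5, 7)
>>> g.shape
(7, 7, 7)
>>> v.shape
(7, 7)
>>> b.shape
()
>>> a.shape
(7, 7)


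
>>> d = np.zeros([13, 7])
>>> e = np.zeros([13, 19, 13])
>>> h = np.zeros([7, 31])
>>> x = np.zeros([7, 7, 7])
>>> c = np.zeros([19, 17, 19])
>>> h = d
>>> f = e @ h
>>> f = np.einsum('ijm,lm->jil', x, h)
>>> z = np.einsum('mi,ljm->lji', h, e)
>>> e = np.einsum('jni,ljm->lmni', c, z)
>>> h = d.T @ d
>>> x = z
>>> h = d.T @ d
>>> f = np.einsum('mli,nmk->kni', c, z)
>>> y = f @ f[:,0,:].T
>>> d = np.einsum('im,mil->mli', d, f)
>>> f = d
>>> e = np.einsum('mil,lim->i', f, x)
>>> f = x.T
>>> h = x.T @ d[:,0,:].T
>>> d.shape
(7, 19, 13)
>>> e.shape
(19,)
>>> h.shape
(7, 19, 7)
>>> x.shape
(13, 19, 7)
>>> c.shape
(19, 17, 19)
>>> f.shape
(7, 19, 13)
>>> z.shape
(13, 19, 7)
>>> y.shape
(7, 13, 7)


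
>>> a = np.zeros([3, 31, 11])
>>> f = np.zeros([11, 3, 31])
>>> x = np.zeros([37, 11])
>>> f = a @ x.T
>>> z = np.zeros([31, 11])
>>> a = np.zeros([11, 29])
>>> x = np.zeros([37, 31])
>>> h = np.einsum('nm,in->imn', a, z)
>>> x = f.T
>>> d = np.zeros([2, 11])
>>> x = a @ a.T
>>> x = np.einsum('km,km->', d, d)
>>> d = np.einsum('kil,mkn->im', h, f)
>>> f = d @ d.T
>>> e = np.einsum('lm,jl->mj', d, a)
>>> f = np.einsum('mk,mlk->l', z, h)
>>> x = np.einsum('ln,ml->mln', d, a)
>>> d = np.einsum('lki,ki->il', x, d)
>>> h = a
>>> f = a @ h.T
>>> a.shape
(11, 29)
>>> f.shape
(11, 11)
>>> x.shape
(11, 29, 3)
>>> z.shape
(31, 11)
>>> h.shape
(11, 29)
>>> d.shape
(3, 11)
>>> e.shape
(3, 11)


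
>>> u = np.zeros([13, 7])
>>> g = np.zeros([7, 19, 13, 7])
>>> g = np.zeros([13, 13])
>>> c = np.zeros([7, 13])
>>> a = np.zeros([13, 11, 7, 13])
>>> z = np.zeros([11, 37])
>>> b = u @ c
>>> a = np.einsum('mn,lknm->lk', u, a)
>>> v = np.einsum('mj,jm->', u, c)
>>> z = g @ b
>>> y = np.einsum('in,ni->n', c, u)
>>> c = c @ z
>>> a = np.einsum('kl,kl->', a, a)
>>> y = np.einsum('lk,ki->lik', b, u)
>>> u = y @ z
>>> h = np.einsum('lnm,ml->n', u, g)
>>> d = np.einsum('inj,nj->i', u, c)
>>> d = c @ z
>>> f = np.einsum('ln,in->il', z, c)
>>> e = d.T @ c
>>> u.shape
(13, 7, 13)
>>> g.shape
(13, 13)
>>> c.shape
(7, 13)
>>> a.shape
()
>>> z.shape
(13, 13)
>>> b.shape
(13, 13)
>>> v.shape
()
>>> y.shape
(13, 7, 13)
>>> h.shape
(7,)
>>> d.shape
(7, 13)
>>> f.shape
(7, 13)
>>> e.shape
(13, 13)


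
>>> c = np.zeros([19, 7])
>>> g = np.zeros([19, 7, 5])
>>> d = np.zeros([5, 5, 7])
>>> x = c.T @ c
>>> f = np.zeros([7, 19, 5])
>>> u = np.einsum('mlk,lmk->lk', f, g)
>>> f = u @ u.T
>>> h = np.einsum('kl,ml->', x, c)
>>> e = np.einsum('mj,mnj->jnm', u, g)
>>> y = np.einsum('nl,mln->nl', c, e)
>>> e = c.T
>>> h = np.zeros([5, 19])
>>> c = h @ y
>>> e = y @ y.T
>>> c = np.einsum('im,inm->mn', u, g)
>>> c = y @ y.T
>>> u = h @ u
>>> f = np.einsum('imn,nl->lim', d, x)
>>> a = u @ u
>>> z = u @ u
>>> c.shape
(19, 19)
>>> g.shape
(19, 7, 5)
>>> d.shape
(5, 5, 7)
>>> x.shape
(7, 7)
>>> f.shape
(7, 5, 5)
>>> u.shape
(5, 5)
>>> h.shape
(5, 19)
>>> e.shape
(19, 19)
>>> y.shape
(19, 7)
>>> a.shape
(5, 5)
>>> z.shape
(5, 5)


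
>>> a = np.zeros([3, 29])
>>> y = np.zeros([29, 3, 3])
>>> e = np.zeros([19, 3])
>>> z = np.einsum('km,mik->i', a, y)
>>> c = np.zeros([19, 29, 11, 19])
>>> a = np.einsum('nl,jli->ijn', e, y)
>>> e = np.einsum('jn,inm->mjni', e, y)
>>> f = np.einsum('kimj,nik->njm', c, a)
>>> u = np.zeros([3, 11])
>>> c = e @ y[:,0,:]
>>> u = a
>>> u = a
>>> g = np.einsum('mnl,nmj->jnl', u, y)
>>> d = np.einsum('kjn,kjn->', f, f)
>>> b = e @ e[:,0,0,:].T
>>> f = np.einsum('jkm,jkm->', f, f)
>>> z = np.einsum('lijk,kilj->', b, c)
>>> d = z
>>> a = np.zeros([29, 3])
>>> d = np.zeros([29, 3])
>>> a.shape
(29, 3)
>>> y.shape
(29, 3, 3)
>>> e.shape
(3, 19, 3, 29)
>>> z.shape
()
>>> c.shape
(3, 19, 3, 3)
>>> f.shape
()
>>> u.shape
(3, 29, 19)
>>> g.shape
(3, 29, 19)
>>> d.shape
(29, 3)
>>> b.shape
(3, 19, 3, 3)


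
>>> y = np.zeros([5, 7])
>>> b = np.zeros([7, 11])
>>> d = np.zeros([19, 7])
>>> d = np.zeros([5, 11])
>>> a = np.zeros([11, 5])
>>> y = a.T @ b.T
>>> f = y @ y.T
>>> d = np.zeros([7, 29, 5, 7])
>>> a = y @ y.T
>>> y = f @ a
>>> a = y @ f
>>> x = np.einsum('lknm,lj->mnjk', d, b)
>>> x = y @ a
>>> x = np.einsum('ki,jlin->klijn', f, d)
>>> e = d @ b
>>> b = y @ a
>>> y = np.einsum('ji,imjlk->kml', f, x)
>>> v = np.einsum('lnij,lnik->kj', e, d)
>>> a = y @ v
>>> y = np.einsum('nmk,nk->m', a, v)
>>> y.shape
(29,)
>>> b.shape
(5, 5)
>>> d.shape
(7, 29, 5, 7)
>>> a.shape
(7, 29, 11)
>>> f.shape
(5, 5)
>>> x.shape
(5, 29, 5, 7, 7)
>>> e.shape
(7, 29, 5, 11)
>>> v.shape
(7, 11)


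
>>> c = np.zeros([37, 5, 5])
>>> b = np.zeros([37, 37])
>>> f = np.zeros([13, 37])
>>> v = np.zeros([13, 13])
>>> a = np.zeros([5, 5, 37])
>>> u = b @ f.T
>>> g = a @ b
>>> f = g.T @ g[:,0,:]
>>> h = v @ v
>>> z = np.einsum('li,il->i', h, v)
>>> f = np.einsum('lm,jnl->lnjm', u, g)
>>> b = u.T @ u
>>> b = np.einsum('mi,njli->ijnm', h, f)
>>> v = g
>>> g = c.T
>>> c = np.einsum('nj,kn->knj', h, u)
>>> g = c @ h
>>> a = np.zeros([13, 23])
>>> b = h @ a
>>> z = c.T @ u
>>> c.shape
(37, 13, 13)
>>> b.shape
(13, 23)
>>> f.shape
(37, 5, 5, 13)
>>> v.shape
(5, 5, 37)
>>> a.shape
(13, 23)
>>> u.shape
(37, 13)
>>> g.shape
(37, 13, 13)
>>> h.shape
(13, 13)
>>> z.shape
(13, 13, 13)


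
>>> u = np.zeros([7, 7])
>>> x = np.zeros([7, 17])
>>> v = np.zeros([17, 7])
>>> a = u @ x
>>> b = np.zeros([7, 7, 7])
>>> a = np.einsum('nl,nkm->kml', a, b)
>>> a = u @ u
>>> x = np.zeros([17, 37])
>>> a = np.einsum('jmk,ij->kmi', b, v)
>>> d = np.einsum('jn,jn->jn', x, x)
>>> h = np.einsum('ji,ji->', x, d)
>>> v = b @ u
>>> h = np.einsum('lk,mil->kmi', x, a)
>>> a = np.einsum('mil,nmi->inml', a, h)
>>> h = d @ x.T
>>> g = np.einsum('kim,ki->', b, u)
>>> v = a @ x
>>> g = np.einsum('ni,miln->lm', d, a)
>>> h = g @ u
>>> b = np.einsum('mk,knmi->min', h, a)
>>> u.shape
(7, 7)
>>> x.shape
(17, 37)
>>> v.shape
(7, 37, 7, 37)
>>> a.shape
(7, 37, 7, 17)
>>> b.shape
(7, 17, 37)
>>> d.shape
(17, 37)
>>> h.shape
(7, 7)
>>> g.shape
(7, 7)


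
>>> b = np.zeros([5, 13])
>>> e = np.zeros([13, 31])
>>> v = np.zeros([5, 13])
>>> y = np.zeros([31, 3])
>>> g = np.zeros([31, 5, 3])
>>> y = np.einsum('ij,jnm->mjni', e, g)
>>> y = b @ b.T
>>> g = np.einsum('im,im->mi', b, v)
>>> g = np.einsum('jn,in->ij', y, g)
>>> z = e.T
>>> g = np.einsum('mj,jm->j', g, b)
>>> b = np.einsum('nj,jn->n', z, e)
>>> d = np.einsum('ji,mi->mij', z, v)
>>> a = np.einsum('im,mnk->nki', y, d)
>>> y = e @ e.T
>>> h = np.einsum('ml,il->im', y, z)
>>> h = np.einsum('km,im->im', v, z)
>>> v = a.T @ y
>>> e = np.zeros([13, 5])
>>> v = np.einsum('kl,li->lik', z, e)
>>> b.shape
(31,)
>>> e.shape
(13, 5)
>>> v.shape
(13, 5, 31)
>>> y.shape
(13, 13)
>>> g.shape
(5,)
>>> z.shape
(31, 13)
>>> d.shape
(5, 13, 31)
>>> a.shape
(13, 31, 5)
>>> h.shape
(31, 13)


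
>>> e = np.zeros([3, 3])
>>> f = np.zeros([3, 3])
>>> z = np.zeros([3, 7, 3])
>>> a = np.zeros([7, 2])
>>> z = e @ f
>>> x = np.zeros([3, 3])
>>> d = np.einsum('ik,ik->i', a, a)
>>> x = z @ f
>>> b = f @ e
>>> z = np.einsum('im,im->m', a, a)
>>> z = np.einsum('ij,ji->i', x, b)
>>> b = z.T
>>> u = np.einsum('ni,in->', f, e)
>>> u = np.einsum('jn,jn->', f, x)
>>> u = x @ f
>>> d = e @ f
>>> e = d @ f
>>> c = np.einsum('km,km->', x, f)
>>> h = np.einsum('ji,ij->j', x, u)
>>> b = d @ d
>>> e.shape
(3, 3)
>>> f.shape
(3, 3)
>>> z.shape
(3,)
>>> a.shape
(7, 2)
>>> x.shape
(3, 3)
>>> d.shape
(3, 3)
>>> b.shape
(3, 3)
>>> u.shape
(3, 3)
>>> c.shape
()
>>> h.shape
(3,)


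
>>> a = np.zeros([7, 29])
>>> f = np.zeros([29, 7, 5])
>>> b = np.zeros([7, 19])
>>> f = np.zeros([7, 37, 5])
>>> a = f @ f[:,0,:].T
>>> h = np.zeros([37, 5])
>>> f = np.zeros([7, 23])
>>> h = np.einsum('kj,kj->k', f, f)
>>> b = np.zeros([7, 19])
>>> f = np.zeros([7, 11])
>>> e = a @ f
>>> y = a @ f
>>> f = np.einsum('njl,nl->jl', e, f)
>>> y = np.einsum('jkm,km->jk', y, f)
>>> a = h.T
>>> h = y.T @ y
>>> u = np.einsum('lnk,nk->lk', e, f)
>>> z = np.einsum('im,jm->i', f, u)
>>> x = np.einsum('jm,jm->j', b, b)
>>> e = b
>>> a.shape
(7,)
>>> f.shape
(37, 11)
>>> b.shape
(7, 19)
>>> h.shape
(37, 37)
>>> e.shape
(7, 19)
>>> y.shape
(7, 37)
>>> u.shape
(7, 11)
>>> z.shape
(37,)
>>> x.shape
(7,)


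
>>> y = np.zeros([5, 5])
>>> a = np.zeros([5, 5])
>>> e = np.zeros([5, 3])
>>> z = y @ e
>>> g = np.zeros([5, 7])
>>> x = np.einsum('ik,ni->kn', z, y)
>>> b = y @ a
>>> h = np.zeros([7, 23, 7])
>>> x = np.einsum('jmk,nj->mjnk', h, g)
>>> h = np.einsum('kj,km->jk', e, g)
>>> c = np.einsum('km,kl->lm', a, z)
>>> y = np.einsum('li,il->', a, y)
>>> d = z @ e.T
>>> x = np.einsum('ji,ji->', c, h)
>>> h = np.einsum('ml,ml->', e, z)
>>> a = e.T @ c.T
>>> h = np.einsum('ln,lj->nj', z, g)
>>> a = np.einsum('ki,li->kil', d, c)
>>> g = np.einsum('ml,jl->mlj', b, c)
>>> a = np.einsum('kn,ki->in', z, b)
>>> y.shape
()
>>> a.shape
(5, 3)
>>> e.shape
(5, 3)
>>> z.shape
(5, 3)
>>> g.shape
(5, 5, 3)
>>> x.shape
()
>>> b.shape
(5, 5)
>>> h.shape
(3, 7)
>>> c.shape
(3, 5)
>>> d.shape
(5, 5)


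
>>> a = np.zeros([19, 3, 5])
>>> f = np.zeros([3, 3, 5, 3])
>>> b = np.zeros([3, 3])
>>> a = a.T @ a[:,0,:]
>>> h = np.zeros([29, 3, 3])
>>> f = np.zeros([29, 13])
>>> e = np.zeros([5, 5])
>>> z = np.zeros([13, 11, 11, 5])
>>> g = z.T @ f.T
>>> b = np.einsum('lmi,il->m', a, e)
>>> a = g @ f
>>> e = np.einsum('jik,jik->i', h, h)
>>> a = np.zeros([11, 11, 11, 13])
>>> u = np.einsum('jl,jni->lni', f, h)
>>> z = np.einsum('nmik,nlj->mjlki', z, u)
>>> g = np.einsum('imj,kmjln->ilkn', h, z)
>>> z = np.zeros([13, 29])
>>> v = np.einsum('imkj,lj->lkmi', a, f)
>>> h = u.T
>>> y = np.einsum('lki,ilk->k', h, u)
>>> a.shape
(11, 11, 11, 13)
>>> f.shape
(29, 13)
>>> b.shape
(3,)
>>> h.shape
(3, 3, 13)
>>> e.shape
(3,)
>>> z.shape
(13, 29)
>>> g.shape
(29, 5, 11, 11)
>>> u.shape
(13, 3, 3)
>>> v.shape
(29, 11, 11, 11)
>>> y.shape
(3,)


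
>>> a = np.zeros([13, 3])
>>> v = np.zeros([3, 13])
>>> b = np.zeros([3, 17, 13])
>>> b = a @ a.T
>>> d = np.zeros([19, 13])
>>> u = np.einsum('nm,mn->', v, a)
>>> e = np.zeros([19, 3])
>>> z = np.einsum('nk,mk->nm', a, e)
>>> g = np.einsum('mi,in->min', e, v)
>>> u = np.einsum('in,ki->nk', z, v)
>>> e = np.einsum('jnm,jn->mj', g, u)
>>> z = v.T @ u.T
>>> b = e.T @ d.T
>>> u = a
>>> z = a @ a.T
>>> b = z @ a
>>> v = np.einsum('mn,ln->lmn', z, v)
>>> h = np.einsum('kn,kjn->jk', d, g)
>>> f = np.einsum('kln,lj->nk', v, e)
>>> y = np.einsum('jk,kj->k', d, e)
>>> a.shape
(13, 3)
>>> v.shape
(3, 13, 13)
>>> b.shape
(13, 3)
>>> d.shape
(19, 13)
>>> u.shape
(13, 3)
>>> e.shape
(13, 19)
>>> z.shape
(13, 13)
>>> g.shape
(19, 3, 13)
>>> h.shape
(3, 19)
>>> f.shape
(13, 3)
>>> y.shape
(13,)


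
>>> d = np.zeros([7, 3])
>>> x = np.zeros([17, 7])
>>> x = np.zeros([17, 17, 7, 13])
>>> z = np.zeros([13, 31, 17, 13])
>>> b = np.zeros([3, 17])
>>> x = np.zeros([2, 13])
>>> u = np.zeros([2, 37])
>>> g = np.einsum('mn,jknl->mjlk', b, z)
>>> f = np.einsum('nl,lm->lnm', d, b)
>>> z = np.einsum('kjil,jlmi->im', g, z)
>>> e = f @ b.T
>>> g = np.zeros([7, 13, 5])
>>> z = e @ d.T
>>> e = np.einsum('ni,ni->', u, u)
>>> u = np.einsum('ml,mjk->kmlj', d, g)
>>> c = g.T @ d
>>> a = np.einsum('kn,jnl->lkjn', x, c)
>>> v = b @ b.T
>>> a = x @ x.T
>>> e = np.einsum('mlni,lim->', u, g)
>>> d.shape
(7, 3)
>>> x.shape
(2, 13)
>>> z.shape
(3, 7, 7)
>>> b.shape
(3, 17)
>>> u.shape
(5, 7, 3, 13)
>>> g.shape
(7, 13, 5)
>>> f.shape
(3, 7, 17)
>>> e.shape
()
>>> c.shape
(5, 13, 3)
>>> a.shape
(2, 2)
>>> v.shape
(3, 3)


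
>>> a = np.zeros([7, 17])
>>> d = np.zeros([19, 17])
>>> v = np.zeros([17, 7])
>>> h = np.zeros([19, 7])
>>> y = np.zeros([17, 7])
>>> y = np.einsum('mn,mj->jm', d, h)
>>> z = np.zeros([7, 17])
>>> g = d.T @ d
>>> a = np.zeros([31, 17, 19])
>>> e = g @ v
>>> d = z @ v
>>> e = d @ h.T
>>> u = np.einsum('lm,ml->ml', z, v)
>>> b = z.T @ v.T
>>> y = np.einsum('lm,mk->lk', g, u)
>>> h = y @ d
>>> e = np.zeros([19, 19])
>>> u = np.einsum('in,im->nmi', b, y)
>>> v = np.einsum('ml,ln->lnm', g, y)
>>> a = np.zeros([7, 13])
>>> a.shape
(7, 13)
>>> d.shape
(7, 7)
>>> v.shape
(17, 7, 17)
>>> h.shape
(17, 7)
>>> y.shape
(17, 7)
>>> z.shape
(7, 17)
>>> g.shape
(17, 17)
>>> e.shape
(19, 19)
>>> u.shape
(17, 7, 17)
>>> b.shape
(17, 17)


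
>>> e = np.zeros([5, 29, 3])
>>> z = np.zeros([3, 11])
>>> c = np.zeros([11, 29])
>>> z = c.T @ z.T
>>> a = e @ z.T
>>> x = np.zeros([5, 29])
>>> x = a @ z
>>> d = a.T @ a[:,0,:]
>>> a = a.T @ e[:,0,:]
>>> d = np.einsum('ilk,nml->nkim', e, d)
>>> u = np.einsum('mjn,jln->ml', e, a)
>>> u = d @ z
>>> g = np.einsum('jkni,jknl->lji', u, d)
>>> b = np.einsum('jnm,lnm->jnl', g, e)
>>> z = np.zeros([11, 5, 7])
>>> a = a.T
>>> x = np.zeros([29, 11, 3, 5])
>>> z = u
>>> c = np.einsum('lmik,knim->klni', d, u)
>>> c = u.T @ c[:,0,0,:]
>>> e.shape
(5, 29, 3)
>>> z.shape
(29, 3, 5, 3)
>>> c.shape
(3, 5, 3, 5)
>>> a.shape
(3, 29, 29)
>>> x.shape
(29, 11, 3, 5)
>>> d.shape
(29, 3, 5, 29)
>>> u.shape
(29, 3, 5, 3)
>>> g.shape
(29, 29, 3)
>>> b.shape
(29, 29, 5)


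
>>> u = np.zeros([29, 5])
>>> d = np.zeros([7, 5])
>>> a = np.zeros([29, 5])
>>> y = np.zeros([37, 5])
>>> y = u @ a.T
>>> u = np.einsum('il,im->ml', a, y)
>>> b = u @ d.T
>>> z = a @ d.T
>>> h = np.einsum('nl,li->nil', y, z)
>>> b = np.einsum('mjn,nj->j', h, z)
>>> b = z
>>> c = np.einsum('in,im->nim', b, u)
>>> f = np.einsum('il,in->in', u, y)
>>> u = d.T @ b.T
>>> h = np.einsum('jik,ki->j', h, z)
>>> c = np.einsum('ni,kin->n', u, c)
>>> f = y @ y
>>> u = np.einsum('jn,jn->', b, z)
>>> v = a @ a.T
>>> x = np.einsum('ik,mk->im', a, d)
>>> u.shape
()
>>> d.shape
(7, 5)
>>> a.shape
(29, 5)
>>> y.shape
(29, 29)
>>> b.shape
(29, 7)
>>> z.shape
(29, 7)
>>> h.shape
(29,)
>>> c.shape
(5,)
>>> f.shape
(29, 29)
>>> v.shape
(29, 29)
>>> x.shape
(29, 7)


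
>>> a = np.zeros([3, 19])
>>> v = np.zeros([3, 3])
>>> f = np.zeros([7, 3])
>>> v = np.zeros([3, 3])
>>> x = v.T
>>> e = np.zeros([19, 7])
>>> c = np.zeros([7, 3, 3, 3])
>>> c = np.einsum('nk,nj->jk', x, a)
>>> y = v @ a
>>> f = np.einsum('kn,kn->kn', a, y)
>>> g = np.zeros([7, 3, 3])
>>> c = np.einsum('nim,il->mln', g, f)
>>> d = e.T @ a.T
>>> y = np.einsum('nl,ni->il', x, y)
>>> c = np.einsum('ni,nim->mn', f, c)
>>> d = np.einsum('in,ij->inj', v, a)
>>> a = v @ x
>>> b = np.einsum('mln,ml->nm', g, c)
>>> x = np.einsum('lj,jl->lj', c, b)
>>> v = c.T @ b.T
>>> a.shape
(3, 3)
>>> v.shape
(3, 3)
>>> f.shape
(3, 19)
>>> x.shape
(7, 3)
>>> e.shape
(19, 7)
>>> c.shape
(7, 3)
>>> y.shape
(19, 3)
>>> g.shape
(7, 3, 3)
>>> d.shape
(3, 3, 19)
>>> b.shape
(3, 7)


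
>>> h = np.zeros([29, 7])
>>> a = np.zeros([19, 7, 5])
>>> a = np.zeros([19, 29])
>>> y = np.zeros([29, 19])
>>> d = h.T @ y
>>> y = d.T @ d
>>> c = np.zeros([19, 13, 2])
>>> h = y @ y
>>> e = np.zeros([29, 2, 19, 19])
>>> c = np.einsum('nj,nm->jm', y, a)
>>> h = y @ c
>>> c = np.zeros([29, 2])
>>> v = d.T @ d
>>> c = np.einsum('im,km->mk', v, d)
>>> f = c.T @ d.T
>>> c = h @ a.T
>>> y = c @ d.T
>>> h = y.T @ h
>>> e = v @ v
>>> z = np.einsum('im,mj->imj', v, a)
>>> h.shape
(7, 29)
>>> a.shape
(19, 29)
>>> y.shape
(19, 7)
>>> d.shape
(7, 19)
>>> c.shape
(19, 19)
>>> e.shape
(19, 19)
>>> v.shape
(19, 19)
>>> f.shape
(7, 7)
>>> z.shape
(19, 19, 29)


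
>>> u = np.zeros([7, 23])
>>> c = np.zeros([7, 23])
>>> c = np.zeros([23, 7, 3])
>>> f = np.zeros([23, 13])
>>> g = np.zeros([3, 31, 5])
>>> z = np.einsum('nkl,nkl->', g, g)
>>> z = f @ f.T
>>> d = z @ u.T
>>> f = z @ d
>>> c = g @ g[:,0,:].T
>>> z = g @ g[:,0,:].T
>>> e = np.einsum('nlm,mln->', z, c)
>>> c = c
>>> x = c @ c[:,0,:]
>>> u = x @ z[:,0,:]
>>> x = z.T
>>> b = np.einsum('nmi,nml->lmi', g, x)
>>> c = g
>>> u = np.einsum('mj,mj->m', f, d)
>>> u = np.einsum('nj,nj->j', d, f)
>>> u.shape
(7,)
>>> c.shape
(3, 31, 5)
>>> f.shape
(23, 7)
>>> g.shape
(3, 31, 5)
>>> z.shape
(3, 31, 3)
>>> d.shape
(23, 7)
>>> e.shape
()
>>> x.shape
(3, 31, 3)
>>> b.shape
(3, 31, 5)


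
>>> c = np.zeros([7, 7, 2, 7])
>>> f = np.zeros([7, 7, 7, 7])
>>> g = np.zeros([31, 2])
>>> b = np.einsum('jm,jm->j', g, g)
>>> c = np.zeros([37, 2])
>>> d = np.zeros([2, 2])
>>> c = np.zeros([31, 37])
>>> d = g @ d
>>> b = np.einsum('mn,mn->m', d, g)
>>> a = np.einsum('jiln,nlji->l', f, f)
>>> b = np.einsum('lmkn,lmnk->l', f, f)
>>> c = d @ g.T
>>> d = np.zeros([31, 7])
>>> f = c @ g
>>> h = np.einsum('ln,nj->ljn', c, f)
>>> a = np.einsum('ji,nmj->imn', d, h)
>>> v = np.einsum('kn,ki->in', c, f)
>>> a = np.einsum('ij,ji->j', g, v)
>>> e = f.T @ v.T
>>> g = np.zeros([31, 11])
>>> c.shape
(31, 31)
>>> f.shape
(31, 2)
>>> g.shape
(31, 11)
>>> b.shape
(7,)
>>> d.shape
(31, 7)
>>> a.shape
(2,)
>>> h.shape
(31, 2, 31)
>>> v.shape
(2, 31)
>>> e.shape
(2, 2)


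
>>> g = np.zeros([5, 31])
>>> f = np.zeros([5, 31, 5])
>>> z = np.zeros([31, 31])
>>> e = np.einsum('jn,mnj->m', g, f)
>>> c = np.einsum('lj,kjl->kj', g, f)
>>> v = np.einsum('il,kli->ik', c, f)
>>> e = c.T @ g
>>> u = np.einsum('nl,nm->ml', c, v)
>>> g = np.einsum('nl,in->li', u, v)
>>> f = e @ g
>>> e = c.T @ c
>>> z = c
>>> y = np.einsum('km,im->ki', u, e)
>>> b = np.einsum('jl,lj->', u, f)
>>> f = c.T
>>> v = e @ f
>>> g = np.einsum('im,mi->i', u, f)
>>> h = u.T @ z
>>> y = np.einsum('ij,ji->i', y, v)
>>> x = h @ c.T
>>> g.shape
(5,)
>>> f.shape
(31, 5)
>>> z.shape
(5, 31)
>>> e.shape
(31, 31)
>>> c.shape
(5, 31)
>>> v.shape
(31, 5)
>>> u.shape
(5, 31)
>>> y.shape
(5,)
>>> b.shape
()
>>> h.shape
(31, 31)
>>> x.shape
(31, 5)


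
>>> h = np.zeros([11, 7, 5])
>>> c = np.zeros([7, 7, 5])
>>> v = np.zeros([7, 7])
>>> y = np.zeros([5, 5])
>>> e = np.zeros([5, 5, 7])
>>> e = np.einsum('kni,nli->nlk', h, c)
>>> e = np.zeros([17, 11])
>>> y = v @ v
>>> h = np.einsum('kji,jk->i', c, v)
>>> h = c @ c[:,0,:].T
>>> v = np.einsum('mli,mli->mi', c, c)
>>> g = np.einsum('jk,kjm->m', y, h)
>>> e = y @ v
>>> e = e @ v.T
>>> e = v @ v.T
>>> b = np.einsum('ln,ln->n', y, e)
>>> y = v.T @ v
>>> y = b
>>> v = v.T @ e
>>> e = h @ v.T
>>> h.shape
(7, 7, 7)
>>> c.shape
(7, 7, 5)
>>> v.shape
(5, 7)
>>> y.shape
(7,)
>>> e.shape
(7, 7, 5)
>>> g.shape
(7,)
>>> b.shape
(7,)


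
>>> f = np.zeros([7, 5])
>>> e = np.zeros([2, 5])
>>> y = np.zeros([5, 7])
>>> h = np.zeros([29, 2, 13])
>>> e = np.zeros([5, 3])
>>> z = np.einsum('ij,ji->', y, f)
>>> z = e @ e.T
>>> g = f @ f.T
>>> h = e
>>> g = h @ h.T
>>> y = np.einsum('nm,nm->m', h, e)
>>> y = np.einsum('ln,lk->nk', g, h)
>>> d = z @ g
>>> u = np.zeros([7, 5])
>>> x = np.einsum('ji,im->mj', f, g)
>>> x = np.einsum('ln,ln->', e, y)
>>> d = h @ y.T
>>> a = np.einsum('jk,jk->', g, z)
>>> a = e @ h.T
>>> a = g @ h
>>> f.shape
(7, 5)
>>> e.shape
(5, 3)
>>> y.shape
(5, 3)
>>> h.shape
(5, 3)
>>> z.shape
(5, 5)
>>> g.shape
(5, 5)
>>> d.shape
(5, 5)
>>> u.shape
(7, 5)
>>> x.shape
()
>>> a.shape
(5, 3)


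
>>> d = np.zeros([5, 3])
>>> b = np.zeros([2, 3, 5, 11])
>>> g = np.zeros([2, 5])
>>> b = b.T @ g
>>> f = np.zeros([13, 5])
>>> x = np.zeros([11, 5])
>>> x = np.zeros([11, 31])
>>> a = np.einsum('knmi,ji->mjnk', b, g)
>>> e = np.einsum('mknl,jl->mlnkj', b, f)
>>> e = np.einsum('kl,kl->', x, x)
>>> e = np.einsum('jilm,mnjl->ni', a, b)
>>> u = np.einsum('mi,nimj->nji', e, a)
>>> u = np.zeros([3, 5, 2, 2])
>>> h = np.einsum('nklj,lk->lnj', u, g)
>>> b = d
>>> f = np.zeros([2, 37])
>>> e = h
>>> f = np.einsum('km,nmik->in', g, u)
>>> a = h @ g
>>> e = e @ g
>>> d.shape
(5, 3)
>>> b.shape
(5, 3)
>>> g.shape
(2, 5)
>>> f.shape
(2, 3)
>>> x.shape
(11, 31)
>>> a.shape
(2, 3, 5)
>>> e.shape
(2, 3, 5)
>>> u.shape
(3, 5, 2, 2)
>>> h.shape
(2, 3, 2)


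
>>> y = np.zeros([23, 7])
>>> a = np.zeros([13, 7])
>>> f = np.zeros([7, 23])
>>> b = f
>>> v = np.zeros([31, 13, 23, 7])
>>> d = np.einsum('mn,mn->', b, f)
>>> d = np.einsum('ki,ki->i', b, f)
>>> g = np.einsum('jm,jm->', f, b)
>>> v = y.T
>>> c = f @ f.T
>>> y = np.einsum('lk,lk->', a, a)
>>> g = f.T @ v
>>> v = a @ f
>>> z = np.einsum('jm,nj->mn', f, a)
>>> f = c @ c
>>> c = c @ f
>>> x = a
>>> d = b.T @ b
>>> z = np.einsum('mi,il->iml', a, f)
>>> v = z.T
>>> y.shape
()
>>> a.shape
(13, 7)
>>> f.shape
(7, 7)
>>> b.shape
(7, 23)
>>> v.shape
(7, 13, 7)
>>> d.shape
(23, 23)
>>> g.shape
(23, 23)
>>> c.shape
(7, 7)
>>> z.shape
(7, 13, 7)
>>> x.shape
(13, 7)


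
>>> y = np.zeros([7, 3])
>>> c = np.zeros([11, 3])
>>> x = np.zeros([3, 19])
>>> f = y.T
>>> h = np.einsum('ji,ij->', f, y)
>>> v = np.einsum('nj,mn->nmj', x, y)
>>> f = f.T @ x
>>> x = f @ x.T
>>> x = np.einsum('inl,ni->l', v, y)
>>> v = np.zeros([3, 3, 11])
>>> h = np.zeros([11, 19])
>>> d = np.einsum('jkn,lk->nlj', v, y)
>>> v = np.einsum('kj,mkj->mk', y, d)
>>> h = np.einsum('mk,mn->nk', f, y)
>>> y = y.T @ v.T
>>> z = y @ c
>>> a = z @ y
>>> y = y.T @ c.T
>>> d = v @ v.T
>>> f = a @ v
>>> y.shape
(11, 11)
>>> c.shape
(11, 3)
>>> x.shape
(19,)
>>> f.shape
(3, 7)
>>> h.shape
(3, 19)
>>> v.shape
(11, 7)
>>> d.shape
(11, 11)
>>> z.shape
(3, 3)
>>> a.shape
(3, 11)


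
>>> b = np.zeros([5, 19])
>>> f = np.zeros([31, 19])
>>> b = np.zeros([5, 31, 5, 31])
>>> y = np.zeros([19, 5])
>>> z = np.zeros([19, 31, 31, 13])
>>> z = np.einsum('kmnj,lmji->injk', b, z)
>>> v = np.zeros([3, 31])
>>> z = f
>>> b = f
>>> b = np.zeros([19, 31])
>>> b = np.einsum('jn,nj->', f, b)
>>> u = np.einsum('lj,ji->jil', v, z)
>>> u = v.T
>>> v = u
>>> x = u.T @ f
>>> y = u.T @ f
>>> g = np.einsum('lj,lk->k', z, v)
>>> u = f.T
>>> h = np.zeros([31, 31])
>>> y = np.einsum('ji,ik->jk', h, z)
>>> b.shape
()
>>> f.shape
(31, 19)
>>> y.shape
(31, 19)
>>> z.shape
(31, 19)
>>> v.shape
(31, 3)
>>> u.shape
(19, 31)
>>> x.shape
(3, 19)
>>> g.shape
(3,)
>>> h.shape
(31, 31)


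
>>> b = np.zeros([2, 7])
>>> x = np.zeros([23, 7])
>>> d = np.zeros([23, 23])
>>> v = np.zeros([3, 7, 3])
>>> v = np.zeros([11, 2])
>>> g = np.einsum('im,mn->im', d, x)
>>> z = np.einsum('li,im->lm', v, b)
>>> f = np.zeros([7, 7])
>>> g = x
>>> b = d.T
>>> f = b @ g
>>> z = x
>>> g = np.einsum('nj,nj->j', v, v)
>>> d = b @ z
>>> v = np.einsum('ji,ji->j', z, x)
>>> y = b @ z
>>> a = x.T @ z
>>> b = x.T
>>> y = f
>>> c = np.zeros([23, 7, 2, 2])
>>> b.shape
(7, 23)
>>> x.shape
(23, 7)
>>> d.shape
(23, 7)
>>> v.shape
(23,)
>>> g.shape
(2,)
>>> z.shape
(23, 7)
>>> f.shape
(23, 7)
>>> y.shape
(23, 7)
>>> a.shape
(7, 7)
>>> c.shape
(23, 7, 2, 2)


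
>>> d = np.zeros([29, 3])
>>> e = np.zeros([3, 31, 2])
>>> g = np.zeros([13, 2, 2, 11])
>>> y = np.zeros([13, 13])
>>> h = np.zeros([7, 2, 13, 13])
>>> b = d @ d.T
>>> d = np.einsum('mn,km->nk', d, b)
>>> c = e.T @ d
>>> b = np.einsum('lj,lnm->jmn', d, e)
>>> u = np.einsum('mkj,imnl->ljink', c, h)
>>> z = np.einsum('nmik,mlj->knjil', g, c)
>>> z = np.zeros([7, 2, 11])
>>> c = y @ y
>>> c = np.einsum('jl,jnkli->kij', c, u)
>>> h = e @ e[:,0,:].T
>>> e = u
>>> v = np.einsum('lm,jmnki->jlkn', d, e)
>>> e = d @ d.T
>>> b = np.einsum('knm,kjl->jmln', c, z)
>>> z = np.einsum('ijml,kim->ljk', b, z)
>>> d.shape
(3, 29)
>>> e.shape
(3, 3)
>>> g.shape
(13, 2, 2, 11)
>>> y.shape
(13, 13)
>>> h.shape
(3, 31, 3)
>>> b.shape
(2, 13, 11, 31)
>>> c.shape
(7, 31, 13)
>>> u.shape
(13, 29, 7, 13, 31)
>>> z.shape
(31, 13, 7)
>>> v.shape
(13, 3, 13, 7)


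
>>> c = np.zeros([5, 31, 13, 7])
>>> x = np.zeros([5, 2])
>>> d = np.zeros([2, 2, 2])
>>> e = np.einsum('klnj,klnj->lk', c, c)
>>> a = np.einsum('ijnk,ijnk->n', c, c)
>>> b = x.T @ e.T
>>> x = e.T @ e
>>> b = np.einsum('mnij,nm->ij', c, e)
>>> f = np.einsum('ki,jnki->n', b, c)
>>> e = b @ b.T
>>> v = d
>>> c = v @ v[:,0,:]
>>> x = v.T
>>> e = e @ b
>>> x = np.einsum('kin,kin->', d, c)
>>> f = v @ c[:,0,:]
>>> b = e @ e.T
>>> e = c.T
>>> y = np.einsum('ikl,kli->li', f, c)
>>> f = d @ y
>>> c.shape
(2, 2, 2)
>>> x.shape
()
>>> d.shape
(2, 2, 2)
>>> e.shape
(2, 2, 2)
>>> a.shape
(13,)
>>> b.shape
(13, 13)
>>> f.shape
(2, 2, 2)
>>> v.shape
(2, 2, 2)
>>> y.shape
(2, 2)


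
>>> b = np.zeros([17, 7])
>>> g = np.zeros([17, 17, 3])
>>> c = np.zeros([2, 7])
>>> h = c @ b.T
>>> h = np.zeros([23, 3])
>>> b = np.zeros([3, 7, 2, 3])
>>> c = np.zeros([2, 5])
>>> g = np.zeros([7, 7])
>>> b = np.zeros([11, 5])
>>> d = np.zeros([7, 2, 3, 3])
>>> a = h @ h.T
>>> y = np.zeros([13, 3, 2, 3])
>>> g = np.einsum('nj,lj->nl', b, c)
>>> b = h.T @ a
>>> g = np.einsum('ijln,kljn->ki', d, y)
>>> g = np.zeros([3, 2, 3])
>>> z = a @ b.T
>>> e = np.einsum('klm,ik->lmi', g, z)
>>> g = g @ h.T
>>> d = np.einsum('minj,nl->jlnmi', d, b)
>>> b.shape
(3, 23)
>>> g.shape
(3, 2, 23)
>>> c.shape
(2, 5)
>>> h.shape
(23, 3)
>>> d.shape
(3, 23, 3, 7, 2)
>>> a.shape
(23, 23)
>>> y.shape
(13, 3, 2, 3)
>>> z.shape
(23, 3)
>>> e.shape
(2, 3, 23)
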